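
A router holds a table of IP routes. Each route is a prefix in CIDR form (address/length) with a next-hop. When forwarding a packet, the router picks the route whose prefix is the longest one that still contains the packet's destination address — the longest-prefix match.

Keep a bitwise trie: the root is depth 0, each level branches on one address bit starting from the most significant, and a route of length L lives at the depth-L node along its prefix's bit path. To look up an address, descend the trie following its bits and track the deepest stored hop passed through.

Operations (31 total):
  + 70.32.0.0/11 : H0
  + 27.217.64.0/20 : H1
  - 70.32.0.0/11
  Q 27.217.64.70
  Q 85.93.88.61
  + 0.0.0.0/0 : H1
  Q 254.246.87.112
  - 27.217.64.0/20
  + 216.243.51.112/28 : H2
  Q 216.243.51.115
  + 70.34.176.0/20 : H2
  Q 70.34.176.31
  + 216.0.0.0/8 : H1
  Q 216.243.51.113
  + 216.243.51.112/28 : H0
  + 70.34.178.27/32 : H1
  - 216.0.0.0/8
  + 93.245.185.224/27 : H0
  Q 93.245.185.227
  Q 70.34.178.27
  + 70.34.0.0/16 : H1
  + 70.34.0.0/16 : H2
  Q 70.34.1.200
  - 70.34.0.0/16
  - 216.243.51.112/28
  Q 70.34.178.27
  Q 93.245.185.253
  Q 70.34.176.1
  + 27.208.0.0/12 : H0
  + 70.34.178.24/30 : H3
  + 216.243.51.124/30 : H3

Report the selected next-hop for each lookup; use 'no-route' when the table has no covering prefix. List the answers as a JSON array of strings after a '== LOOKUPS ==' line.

Process each operation:
  add 70.32.0.0/11 -> H0 at depth 11
  add 27.217.64.0/20 -> H1 at depth 20
  del 70.32.0.0/11 (clear depth 11)
  lookup 27.217.64.70: bits 00011011110110010100 walk d0:-→d1:-→d2:-→d3:-→d4:-→d5:-→d6:-→d7:-→d8:-→d9:-→d10:-→d11:-→d12:-→d13:-→d14:-→d15:-→d16:-→d17:-→d18:-→d19:-→d20:H1 -> H1
  lookup 85.93.88.61: bits 010 walk d0:-→d1:-→d2:-→d3:- -> no-route
  add 0.0.0.0/0 -> H1 at depth 0
  lookup 254.246.87.112: bits ε walk d0:H1 -> H1
  del 27.217.64.0/20 (clear depth 20)
  add 216.243.51.112/28 -> H2 at depth 28
  lookup 216.243.51.115: bits 1101100011110011001100110111 walk d0:H1→d1:-→d2:-→d3:-→d4:-→d5:-→d6:-→d7:-→d8:-→d9:-→d10:-→d11:-→d12:-→d13:-→d14:-→d15:-→d16:-→d17:-→d18:-→d19:-→d20:-→d21:-→d22:-→d23:-→d24:-→d25:-→d26:-→d27:-→d28:H2 -> H2
  add 70.34.176.0/20 -> H2 at depth 20
  lookup 70.34.176.31: bits 01000110001000101011 walk d0:H1→d1:-→d2:-→d3:-→d4:-→d5:-→d6:-→d7:-→d8:-→d9:-→d10:-→d11:-→d12:-→d13:-→d14:-→d15:-→d16:-→d17:-→d18:-→d19:-→d20:H2 -> H2
  add 216.0.0.0/8 -> H1 at depth 8
  lookup 216.243.51.113: bits 1101100011110011001100110111 walk d0:H1→d1:-→d2:-→d3:-→d4:-→d5:-→d6:-→d7:-→d8:H1→d9:-→d10:-→d11:-→d12:-→d13:-→d14:-→d15:-→d16:-→d17:-→d18:-→d19:-→d20:-→d21:-→d22:-→d23:-→d24:-→d25:-→d26:-→d27:-→d28:H2 -> H2
  add 216.243.51.112/28 -> H0 at depth 28
  add 70.34.178.27/32 -> H1 at depth 32
  del 216.0.0.0/8 (clear depth 8)
  add 93.245.185.224/27 -> H0 at depth 27
  lookup 93.245.185.227: bits 010111011111010110111001111 walk d0:H1→d1:-→d2:-→d3:-→d4:-→d5:-→d6:-→d7:-→d8:-→d9:-→d10:-→d11:-→d12:-→d13:-→d14:-→d15:-→d16:-→d17:-→d18:-→d19:-→d20:-→d21:-→d22:-→d23:-→d24:-→d25:-→d26:-→d27:H0 -> H0
  lookup 70.34.178.27: bits 01000110001000101011001000011011 walk d0:H1→d1:-→d2:-→d3:-→d4:-→d5:-→d6:-→d7:-→d8:-→d9:-→d10:-→d11:-→d12:-→d13:-→d14:-→d15:-→d16:-→d17:-→d18:-→d19:-→d20:H2→d21:-→d22:-→d23:-→d24:-→d25:-→d26:-→d27:-→d28:-→d29:-→d30:-→d31:-→d32:H1 -> H1
  add 70.34.0.0/16 -> H1 at depth 16
  add 70.34.0.0/16 -> H2 at depth 16
  lookup 70.34.1.200: bits 0100011000100010 walk d0:H1→d1:-→d2:-→d3:-→d4:-→d5:-→d6:-→d7:-→d8:-→d9:-→d10:-→d11:-→d12:-→d13:-→d14:-→d15:-→d16:H2 -> H2
  del 70.34.0.0/16 (clear depth 16)
  del 216.243.51.112/28 (clear depth 28)
  lookup 70.34.178.27: bits 01000110001000101011001000011011 walk d0:H1→d1:-→d2:-→d3:-→d4:-→d5:-→d6:-→d7:-→d8:-→d9:-→d10:-→d11:-→d12:-→d13:-→d14:-→d15:-→d16:-→d17:-→d18:-→d19:-→d20:H2→d21:-→d22:-→d23:-→d24:-→d25:-→d26:-→d27:-→d28:-→d29:-→d30:-→d31:-→d32:H1 -> H1
  lookup 93.245.185.253: bits 010111011111010110111001111 walk d0:H1→d1:-→d2:-→d3:-→d4:-→d5:-→d6:-→d7:-→d8:-→d9:-→d10:-→d11:-→d12:-→d13:-→d14:-→d15:-→d16:-→d17:-→d18:-→d19:-→d20:-→d21:-→d22:-→d23:-→d24:-→d25:-→d26:-→d27:H0 -> H0
  lookup 70.34.176.1: bits 0100011000100010101100 walk d0:H1→d1:-→d2:-→d3:-→d4:-→d5:-→d6:-→d7:-→d8:-→d9:-→d10:-→d11:-→d12:-→d13:-→d14:-→d15:-→d16:-→d17:-→d18:-→d19:-→d20:H2→d21:-→d22:- -> H2
  add 27.208.0.0/12 -> H0 at depth 12
  add 70.34.178.24/30 -> H3 at depth 30
  add 216.243.51.124/30 -> H3 at depth 30

== LOOKUPS ==
["H1","no-route","H1","H2","H2","H2","H0","H1","H2","H1","H0","H2"]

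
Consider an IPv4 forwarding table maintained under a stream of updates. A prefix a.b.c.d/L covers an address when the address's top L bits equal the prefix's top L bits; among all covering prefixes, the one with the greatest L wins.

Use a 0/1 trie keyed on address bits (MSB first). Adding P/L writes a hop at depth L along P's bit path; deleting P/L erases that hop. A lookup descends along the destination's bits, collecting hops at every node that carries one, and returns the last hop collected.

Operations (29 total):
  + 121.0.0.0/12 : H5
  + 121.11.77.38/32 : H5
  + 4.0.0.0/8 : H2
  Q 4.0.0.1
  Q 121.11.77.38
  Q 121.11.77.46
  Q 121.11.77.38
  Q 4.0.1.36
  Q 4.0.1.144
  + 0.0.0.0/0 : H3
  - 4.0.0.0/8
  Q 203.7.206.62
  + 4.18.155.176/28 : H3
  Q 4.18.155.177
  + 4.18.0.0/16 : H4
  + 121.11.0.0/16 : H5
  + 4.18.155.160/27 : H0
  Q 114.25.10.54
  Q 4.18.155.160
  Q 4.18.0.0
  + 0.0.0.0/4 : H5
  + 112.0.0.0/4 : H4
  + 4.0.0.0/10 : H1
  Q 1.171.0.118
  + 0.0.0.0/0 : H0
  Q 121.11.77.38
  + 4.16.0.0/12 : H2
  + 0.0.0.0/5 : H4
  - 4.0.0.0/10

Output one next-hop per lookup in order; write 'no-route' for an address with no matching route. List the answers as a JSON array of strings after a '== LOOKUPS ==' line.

Process each operation:
  add 121.0.0.0/12 -> H5 at depth 12
  add 121.11.77.38/32 -> H5 at depth 32
  add 4.0.0.0/8 -> H2 at depth 8
  Q 4.0.0.1: descend 00000100 ; hops seen [H2] ; pick H2
  Q 121.11.77.38: descend 01111001000010110100110100100110 ; hops seen [H5,H5] ; pick H5
  Q 121.11.77.46: descend 0111100100001011010011010010 ; hops seen [H5] ; pick H5
  Q 121.11.77.38: descend 01111001000010110100110100100110 ; hops seen [H5,H5] ; pick H5
  Q 4.0.1.36: descend 00000100 ; hops seen [H2] ; pick H2
  Q 4.0.1.144: descend 00000100 ; hops seen [H2] ; pick H2
  add 0.0.0.0/0 -> H3 at depth 0
  del 4.0.0.0/8 (clear depth 8)
  Q 203.7.206.62: descend ε ; hops seen [H3] ; pick H3
  add 4.18.155.176/28 -> H3 at depth 28
  Q 4.18.155.177: descend 0000010000010010100110111011 ; hops seen [H3,H3] ; pick H3
  add 4.18.0.0/16 -> H4 at depth 16
  add 121.11.0.0/16 -> H5 at depth 16
  add 4.18.155.160/27 -> H0 at depth 27
  Q 114.25.10.54: descend 0111 ; hops seen [H3] ; pick H3
  Q 4.18.155.160: descend 000001000001001010011011101 ; hops seen [H3,H4,H0] ; pick H0
  Q 4.18.0.0: descend 0000010000010010 ; hops seen [H3,H4] ; pick H4
  add 0.0.0.0/4 -> H5 at depth 4
  add 112.0.0.0/4 -> H4 at depth 4
  add 4.0.0.0/10 -> H1 at depth 10
  Q 1.171.0.118: descend 00000 ; hops seen [H3,H5] ; pick H5
  add 0.0.0.0/0 -> H0 at depth 0
  Q 121.11.77.38: descend 01111001000010110100110100100110 ; hops seen [H0,H4,H5,H5,H5] ; pick H5
  add 4.16.0.0/12 -> H2 at depth 12
  add 0.0.0.0/5 -> H4 at depth 5
  del 4.0.0.0/10 (clear depth 10)

== LOOKUPS ==
["H2","H5","H5","H5","H2","H2","H3","H3","H3","H0","H4","H5","H5"]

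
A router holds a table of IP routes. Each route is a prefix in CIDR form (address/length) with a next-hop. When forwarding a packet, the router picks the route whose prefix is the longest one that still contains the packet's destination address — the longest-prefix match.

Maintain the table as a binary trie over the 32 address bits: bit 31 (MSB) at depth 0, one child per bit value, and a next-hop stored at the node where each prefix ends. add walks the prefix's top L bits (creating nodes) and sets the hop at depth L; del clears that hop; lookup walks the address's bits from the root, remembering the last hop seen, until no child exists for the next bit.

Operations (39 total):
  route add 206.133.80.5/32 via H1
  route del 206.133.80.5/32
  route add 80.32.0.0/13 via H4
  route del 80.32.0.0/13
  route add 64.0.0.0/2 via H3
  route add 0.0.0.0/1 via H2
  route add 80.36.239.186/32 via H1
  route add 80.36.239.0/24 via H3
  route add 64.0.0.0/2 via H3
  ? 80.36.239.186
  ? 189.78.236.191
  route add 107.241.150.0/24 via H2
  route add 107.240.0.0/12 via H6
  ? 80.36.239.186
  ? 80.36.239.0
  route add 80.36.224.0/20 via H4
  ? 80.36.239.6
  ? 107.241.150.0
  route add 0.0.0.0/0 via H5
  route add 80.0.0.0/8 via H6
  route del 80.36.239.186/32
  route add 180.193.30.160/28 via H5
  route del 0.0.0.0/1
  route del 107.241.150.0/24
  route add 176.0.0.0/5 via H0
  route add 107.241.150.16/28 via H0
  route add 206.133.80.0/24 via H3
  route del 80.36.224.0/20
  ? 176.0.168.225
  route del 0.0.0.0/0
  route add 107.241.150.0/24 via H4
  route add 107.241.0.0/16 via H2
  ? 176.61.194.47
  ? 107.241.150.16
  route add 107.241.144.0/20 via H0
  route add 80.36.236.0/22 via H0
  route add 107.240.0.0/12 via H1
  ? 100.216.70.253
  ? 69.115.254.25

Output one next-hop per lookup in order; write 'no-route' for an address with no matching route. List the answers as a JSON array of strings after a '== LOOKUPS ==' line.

Process each operation:
  + 206.133.80.5/32 (H1) depth=32
  - 206.133.80.5/32 clear@32
  + 80.32.0.0/13 (H4) depth=13
  - 80.32.0.0/13 clear@13
  + 64.0.0.0/2 (H3) depth=2
  + 0.0.0.0/1 (H2) depth=1
  + 80.36.239.186/32 (H1) depth=32
  + 80.36.239.0/24 (H3) depth=24
  + 64.0.0.0/2 (H3) depth=2
  Q 80.36.239.186: descend 01010000001001001110111110111010 ; hops seen [H2,H3,H3,H1] ; pick H1
  Q 189.78.236.191: descend 1 ; hops seen [∅] ; pick no-route
  + 107.241.150.0/24 (H2) depth=24
  + 107.240.0.0/12 (H6) depth=12
  Q 80.36.239.186: descend 01010000001001001110111110111010 ; hops seen [H2,H3,H3,H1] ; pick H1
  Q 80.36.239.0: descend 010100000010010011101111 ; hops seen [H2,H3,H3] ; pick H3
  + 80.36.224.0/20 (H4) depth=20
  Q 80.36.239.6: descend 010100000010010011101111 ; hops seen [H2,H3,H4,H3] ; pick H3
  Q 107.241.150.0: descend 011010111111000110010110 ; hops seen [H2,H3,H6,H2] ; pick H2
  + 0.0.0.0/0 (H5) depth=0
  + 80.0.0.0/8 (H6) depth=8
  - 80.36.239.186/32 clear@32
  + 180.193.30.160/28 (H5) depth=28
  - 0.0.0.0/1 clear@1
  - 107.241.150.0/24 clear@24
  + 176.0.0.0/5 (H0) depth=5
  + 107.241.150.16/28 (H0) depth=28
  + 206.133.80.0/24 (H3) depth=24
  - 80.36.224.0/20 clear@20
  Q 176.0.168.225: descend 10110 ; hops seen [H5,H0] ; pick H0
  - 0.0.0.0/0 clear@0
  + 107.241.150.0/24 (H4) depth=24
  + 107.241.0.0/16 (H2) depth=16
  Q 176.61.194.47: descend 10110 ; hops seen [H0] ; pick H0
  Q 107.241.150.16: descend 0110101111110001100101100001 ; hops seen [H3,H6,H2,H4,H0] ; pick H0
  + 107.241.144.0/20 (H0) depth=20
  + 80.36.236.0/22 (H0) depth=22
  + 107.240.0.0/12 (H1) depth=12
  Q 100.216.70.253: descend 0110 ; hops seen [H3] ; pick H3
  Q 69.115.254.25: descend 010 ; hops seen [H3] ; pick H3

== LOOKUPS ==
["H1","no-route","H1","H3","H3","H2","H0","H0","H0","H3","H3"]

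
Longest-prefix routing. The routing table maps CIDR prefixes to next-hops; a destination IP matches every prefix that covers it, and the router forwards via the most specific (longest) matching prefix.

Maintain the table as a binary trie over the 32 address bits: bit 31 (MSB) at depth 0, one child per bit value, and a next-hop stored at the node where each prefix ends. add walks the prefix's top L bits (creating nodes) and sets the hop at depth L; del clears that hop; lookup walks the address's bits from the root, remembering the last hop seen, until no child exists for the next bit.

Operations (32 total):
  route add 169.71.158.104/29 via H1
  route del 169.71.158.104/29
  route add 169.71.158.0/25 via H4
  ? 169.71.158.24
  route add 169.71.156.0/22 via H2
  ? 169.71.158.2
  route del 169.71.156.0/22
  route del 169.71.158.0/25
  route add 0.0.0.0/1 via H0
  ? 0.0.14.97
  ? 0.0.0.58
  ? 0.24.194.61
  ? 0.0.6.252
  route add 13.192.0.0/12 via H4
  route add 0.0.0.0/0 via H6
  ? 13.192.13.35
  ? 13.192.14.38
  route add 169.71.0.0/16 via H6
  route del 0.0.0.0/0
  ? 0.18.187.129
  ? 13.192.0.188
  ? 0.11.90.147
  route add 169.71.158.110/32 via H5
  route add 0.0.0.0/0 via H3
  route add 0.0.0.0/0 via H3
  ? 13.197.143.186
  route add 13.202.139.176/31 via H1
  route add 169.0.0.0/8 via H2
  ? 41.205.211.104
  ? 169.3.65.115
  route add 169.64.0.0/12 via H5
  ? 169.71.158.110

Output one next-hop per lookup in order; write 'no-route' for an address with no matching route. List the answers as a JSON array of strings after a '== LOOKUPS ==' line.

Apply in order:
  add 169.71.158.104/29 -> H1 at depth 29
  del 169.71.158.104/29 (clear depth 29)
  add 169.71.158.0/25 -> H4 at depth 25
  Q 169.71.158.24: descend 1010100101000111100111100 ; hops seen [H4] ; pick H4
  add 169.71.156.0/22 -> H2 at depth 22
  Q 169.71.158.2: descend 1010100101000111100111100 ; hops seen [H2,H4] ; pick H4
  del 169.71.156.0/22 (clear depth 22)
  del 169.71.158.0/25 (clear depth 25)
  add 0.0.0.0/1 -> H0 at depth 1
  Q 0.0.14.97: descend 0 ; hops seen [H0] ; pick H0
  Q 0.0.0.58: descend 0 ; hops seen [H0] ; pick H0
  Q 0.24.194.61: descend 0 ; hops seen [H0] ; pick H0
  Q 0.0.6.252: descend 0 ; hops seen [H0] ; pick H0
  add 13.192.0.0/12 -> H4 at depth 12
  add 0.0.0.0/0 -> H6 at depth 0
  Q 13.192.13.35: descend 000011011100 ; hops seen [H6,H0,H4] ; pick H4
  Q 13.192.14.38: descend 000011011100 ; hops seen [H6,H0,H4] ; pick H4
  add 169.71.0.0/16 -> H6 at depth 16
  del 0.0.0.0/0 (clear depth 0)
  Q 0.18.187.129: descend 0000 ; hops seen [H0] ; pick H0
  Q 13.192.0.188: descend 000011011100 ; hops seen [H0,H4] ; pick H4
  Q 0.11.90.147: descend 0000 ; hops seen [H0] ; pick H0
  add 169.71.158.110/32 -> H5 at depth 32
  add 0.0.0.0/0 -> H3 at depth 0
  add 0.0.0.0/0 -> H3 at depth 0
  Q 13.197.143.186: descend 000011011100 ; hops seen [H3,H0,H4] ; pick H4
  add 13.202.139.176/31 -> H1 at depth 31
  add 169.0.0.0/8 -> H2 at depth 8
  Q 41.205.211.104: descend 00 ; hops seen [H3,H0] ; pick H0
  Q 169.3.65.115: descend 101010010 ; hops seen [H3,H2] ; pick H2
  add 169.64.0.0/12 -> H5 at depth 12
  Q 169.71.158.110: descend 10101001010001111001111001101110 ; hops seen [H3,H2,H5,H6,H5] ; pick H5

== LOOKUPS ==
["H4","H4","H0","H0","H0","H0","H4","H4","H0","H4","H0","H4","H0","H2","H5"]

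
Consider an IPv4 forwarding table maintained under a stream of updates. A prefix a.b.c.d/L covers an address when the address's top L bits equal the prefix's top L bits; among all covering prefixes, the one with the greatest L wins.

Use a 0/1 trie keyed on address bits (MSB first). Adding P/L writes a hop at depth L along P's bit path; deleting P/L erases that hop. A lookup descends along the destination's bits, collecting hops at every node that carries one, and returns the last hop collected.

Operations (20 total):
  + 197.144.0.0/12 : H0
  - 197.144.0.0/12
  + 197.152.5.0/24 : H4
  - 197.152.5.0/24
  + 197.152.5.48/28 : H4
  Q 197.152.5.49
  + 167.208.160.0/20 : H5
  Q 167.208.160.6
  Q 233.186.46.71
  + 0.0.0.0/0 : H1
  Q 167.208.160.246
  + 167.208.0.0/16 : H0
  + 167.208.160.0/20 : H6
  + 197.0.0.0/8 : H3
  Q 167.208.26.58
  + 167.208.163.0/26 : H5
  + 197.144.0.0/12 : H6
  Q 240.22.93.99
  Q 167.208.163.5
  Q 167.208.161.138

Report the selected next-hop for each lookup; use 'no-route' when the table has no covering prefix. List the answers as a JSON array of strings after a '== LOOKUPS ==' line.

Process each operation:
  + 197.144.0.0/12 (H0) depth=12
  - 197.144.0.0/12 clear@12
  + 197.152.5.0/24 (H4) depth=24
  - 197.152.5.0/24 clear@24
  + 197.152.5.48/28 (H4) depth=28
  Q 197.152.5.49: descend 1100010110011000000001010011 ; hops seen [H4] ; pick H4
  + 167.208.160.0/20 (H5) depth=20
  Q 167.208.160.6: descend 10100111110100001010 ; hops seen [H5] ; pick H5
  Q 233.186.46.71: descend 11 ; hops seen [∅] ; pick no-route
  + 0.0.0.0/0 (H1) depth=0
  Q 167.208.160.246: descend 10100111110100001010 ; hops seen [H1,H5] ; pick H5
  + 167.208.0.0/16 (H0) depth=16
  + 167.208.160.0/20 (H6) depth=20
  + 197.0.0.0/8 (H3) depth=8
  Q 167.208.26.58: descend 1010011111010000 ; hops seen [H1,H0] ; pick H0
  + 167.208.163.0/26 (H5) depth=26
  + 197.144.0.0/12 (H6) depth=12
  Q 240.22.93.99: descend 11 ; hops seen [H1] ; pick H1
  Q 167.208.163.5: descend 10100111110100001010001100 ; hops seen [H1,H0,H6,H5] ; pick H5
  Q 167.208.161.138: descend 1010011111010000101000 ; hops seen [H1,H0,H6] ; pick H6

== LOOKUPS ==
["H4","H5","no-route","H5","H0","H1","H5","H6"]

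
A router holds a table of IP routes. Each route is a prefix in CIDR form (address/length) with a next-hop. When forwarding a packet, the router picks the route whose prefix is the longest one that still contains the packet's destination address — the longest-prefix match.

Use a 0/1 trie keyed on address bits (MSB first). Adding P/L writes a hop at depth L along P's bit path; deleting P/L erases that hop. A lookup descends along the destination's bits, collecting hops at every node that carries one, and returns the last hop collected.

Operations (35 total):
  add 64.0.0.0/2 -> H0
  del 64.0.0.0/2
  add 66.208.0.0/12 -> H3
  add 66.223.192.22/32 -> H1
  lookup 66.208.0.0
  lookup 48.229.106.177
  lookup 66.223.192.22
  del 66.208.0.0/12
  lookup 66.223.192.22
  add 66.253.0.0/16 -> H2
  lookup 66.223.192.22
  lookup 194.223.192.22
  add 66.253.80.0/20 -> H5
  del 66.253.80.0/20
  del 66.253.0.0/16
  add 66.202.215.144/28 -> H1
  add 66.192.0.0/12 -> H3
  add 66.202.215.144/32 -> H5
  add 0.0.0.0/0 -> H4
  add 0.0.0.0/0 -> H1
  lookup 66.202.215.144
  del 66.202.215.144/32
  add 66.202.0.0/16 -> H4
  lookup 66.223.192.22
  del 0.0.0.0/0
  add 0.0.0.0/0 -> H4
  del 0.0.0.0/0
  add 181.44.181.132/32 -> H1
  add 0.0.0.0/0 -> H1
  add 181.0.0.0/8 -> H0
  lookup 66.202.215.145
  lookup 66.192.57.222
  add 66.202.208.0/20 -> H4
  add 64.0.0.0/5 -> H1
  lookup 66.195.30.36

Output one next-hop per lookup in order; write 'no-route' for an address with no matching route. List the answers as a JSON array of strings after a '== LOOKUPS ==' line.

Apply in order:
  + 64.0.0.0/2 (H0) depth=2
  - 64.0.0.0/2 clear@2
  + 66.208.0.0/12 (H3) depth=12
  + 66.223.192.22/32 (H1) depth=32
  lookup 66.208.0.0: bits 010000101101 walk d0:-→d1:-→d2:-→d3:-→d4:-→d5:-→d6:-→d7:-→d8:-→d9:-→d10:-→d11:-→d12:H3 -> H3
  lookup 48.229.106.177: bits 0 walk d0:-→d1:- -> no-route
  lookup 66.223.192.22: bits 01000010110111111100000000010110 walk d0:-→d1:-→d2:-→d3:-→d4:-→d5:-→d6:-→d7:-→d8:-→d9:-→d10:-→d11:-→d12:H3→d13:-→d14:-→d15:-→d16:-→d17:-→d18:-→d19:-→d20:-→d21:-→d22:-→d23:-→d24:-→d25:-→d26:-→d27:-→d28:-→d29:-→d30:-→d31:-→d32:H1 -> H1
  - 66.208.0.0/12 clear@12
  lookup 66.223.192.22: bits 01000010110111111100000000010110 walk d0:-→d1:-→d2:-→d3:-→d4:-→d5:-→d6:-→d7:-→d8:-→d9:-→d10:-→d11:-→d12:-→d13:-→d14:-→d15:-→d16:-→d17:-→d18:-→d19:-→d20:-→d21:-→d22:-→d23:-→d24:-→d25:-→d26:-→d27:-→d28:-→d29:-→d30:-→d31:-→d32:H1 -> H1
  + 66.253.0.0/16 (H2) depth=16
  lookup 66.223.192.22: bits 01000010110111111100000000010110 walk d0:-→d1:-→d2:-→d3:-→d4:-→d5:-→d6:-→d7:-→d8:-→d9:-→d10:-→d11:-→d12:-→d13:-→d14:-→d15:-→d16:-→d17:-→d18:-→d19:-→d20:-→d21:-→d22:-→d23:-→d24:-→d25:-→d26:-→d27:-→d28:-→d29:-→d30:-→d31:-→d32:H1 -> H1
  lookup 194.223.192.22: bits ε walk d0:- -> no-route
  + 66.253.80.0/20 (H5) depth=20
  - 66.253.80.0/20 clear@20
  - 66.253.0.0/16 clear@16
  + 66.202.215.144/28 (H1) depth=28
  + 66.192.0.0/12 (H3) depth=12
  + 66.202.215.144/32 (H5) depth=32
  + 0.0.0.0/0 (H4) depth=0
  + 0.0.0.0/0 (H1) depth=0
  lookup 66.202.215.144: bits 01000010110010101101011110010000 walk d0:H1→d1:-→d2:-→d3:-→d4:-→d5:-→d6:-→d7:-→d8:-→d9:-→d10:-→d11:-→d12:H3→d13:-→d14:-→d15:-→d16:-→d17:-→d18:-→d19:-→d20:-→d21:-→d22:-→d23:-→d24:-→d25:-→d26:-→d27:-→d28:H1→d29:-→d30:-→d31:-→d32:H5 -> H5
  - 66.202.215.144/32 clear@32
  + 66.202.0.0/16 (H4) depth=16
  lookup 66.223.192.22: bits 01000010110111111100000000010110 walk d0:H1→d1:-→d2:-→d3:-→d4:-→d5:-→d6:-→d7:-→d8:-→d9:-→d10:-→d11:-→d12:-→d13:-→d14:-→d15:-→d16:-→d17:-→d18:-→d19:-→d20:-→d21:-→d22:-→d23:-→d24:-→d25:-→d26:-→d27:-→d28:-→d29:-→d30:-→d31:-→d32:H1 -> H1
  - 0.0.0.0/0 clear@0
  + 0.0.0.0/0 (H4) depth=0
  - 0.0.0.0/0 clear@0
  + 181.44.181.132/32 (H1) depth=32
  + 0.0.0.0/0 (H1) depth=0
  + 181.0.0.0/8 (H0) depth=8
  lookup 66.202.215.145: bits 0100001011001010110101111001000 walk d0:H1→d1:-→d2:-→d3:-→d4:-→d5:-→d6:-→d7:-→d8:-→d9:-→d10:-→d11:-→d12:H3→d13:-→d14:-→d15:-→d16:H4→d17:-→d18:-→d19:-→d20:-→d21:-→d22:-→d23:-→d24:-→d25:-→d26:-→d27:-→d28:H1→d29:-→d30:-→d31:- -> H1
  lookup 66.192.57.222: bits 010000101100 walk d0:H1→d1:-→d2:-→d3:-→d4:-→d5:-→d6:-→d7:-→d8:-→d9:-→d10:-→d11:-→d12:H3 -> H3
  + 66.202.208.0/20 (H4) depth=20
  + 64.0.0.0/5 (H1) depth=5
  lookup 66.195.30.36: bits 010000101100 walk d0:H1→d1:-→d2:-→d3:-→d4:-→d5:H1→d6:-→d7:-→d8:-→d9:-→d10:-→d11:-→d12:H3 -> H3

== LOOKUPS ==
["H3","no-route","H1","H1","H1","no-route","H5","H1","H1","H3","H3"]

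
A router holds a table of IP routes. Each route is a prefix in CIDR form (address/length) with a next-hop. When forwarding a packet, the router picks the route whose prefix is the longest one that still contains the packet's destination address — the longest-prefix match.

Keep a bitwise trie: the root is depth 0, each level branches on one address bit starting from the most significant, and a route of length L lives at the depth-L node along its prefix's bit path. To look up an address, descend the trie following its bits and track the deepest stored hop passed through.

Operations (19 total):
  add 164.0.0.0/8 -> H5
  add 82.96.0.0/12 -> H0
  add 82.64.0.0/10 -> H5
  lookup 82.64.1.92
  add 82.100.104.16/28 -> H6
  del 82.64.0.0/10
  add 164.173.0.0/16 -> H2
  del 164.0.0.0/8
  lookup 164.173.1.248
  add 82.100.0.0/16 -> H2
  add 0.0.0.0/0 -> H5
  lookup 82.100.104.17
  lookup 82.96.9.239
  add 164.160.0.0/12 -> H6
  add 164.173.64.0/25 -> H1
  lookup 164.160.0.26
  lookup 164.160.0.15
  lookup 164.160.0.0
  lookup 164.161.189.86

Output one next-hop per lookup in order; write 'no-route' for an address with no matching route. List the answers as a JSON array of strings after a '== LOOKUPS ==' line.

Process each operation:
  + 164.0.0.0/8 (H5) depth=8
  + 82.96.0.0/12 (H0) depth=12
  + 82.64.0.0/10 (H5) depth=10
  Q 82.64.1.92: descend 0101001001 ; hops seen [H5] ; pick H5
  + 82.100.104.16/28 (H6) depth=28
  del 82.64.0.0/10 (clear depth 10)
  + 164.173.0.0/16 (H2) depth=16
  del 164.0.0.0/8 (clear depth 8)
  Q 164.173.1.248: descend 1010010010101101 ; hops seen [H2] ; pick H2
  + 82.100.0.0/16 (H2) depth=16
  + 0.0.0.0/0 (H5) depth=0
  Q 82.100.104.17: descend 0101001001100100011010000001 ; hops seen [H5,H0,H2,H6] ; pick H6
  Q 82.96.9.239: descend 0101001001100 ; hops seen [H5,H0] ; pick H0
  + 164.160.0.0/12 (H6) depth=12
  + 164.173.64.0/25 (H1) depth=25
  Q 164.160.0.26: descend 101001001010 ; hops seen [H5,H6] ; pick H6
  Q 164.160.0.15: descend 101001001010 ; hops seen [H5,H6] ; pick H6
  Q 164.160.0.0: descend 101001001010 ; hops seen [H5,H6] ; pick H6
  Q 164.161.189.86: descend 101001001010 ; hops seen [H5,H6] ; pick H6

== LOOKUPS ==
["H5","H2","H6","H0","H6","H6","H6","H6"]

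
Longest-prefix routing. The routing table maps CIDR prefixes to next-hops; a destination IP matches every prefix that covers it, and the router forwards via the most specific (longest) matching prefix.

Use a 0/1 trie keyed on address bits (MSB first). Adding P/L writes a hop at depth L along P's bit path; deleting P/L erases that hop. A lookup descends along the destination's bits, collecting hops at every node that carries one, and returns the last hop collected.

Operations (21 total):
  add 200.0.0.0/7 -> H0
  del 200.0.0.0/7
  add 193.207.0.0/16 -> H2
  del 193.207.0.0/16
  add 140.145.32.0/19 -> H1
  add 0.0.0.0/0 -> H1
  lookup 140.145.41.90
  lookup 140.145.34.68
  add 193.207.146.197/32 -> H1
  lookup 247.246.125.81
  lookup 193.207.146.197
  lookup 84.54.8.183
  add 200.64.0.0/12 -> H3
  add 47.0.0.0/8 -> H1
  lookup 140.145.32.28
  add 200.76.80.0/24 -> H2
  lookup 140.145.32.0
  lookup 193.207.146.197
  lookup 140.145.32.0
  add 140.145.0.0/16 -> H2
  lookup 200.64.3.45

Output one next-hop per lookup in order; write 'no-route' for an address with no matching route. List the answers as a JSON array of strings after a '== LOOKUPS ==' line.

Trace:
  + 200.0.0.0/7 (H0) depth=7
  del 200.0.0.0/7 (clear depth 7)
  + 193.207.0.0/16 (H2) depth=16
  del 193.207.0.0/16 (clear depth 16)
  + 140.145.32.0/19 (H1) depth=19
  + 0.0.0.0/0 (H1) depth=0
  ? 140.145.41.90  path d0:H1→d1:-→d2:-→d3:-→d4:-→d5:-→d6:-→d7:-→d8:-→d9:-→d10:-→d11:-→d12:-→d13:-→d14:-→d15:-→d16:-→d17:-→d18:-→d19:H1  best=H1
  ? 140.145.34.68  path d0:H1→d1:-→d2:-→d3:-→d4:-→d5:-→d6:-→d7:-→d8:-→d9:-→d10:-→d11:-→d12:-→d13:-→d14:-→d15:-→d16:-→d17:-→d18:-→d19:H1  best=H1
  + 193.207.146.197/32 (H1) depth=32
  ? 247.246.125.81  path d0:H1→d1:-→d2:-  best=H1
  ? 193.207.146.197  path d0:H1→d1:-→d2:-→d3:-→d4:-→d5:-→d6:-→d7:-→d8:-→d9:-→d10:-→d11:-→d12:-→d13:-→d14:-→d15:-→d16:-→d17:-→d18:-→d19:-→d20:-→d21:-→d22:-→d23:-→d24:-→d25:-→d26:-→d27:-→d28:-→d29:-→d30:-→d31:-→d32:H1  best=H1
  ? 84.54.8.183  path d0:H1  best=H1
  + 200.64.0.0/12 (H3) depth=12
  + 47.0.0.0/8 (H1) depth=8
  ? 140.145.32.28  path d0:H1→d1:-→d2:-→d3:-→d4:-→d5:-→d6:-→d7:-→d8:-→d9:-→d10:-→d11:-→d12:-→d13:-→d14:-→d15:-→d16:-→d17:-→d18:-→d19:H1  best=H1
  + 200.76.80.0/24 (H2) depth=24
  ? 140.145.32.0  path d0:H1→d1:-→d2:-→d3:-→d4:-→d5:-→d6:-→d7:-→d8:-→d9:-→d10:-→d11:-→d12:-→d13:-→d14:-→d15:-→d16:-→d17:-→d18:-→d19:H1  best=H1
  ? 193.207.146.197  path d0:H1→d1:-→d2:-→d3:-→d4:-→d5:-→d6:-→d7:-→d8:-→d9:-→d10:-→d11:-→d12:-→d13:-→d14:-→d15:-→d16:-→d17:-→d18:-→d19:-→d20:-→d21:-→d22:-→d23:-→d24:-→d25:-→d26:-→d27:-→d28:-→d29:-→d30:-→d31:-→d32:H1  best=H1
  ? 140.145.32.0  path d0:H1→d1:-→d2:-→d3:-→d4:-→d5:-→d6:-→d7:-→d8:-→d9:-→d10:-→d11:-→d12:-→d13:-→d14:-→d15:-→d16:-→d17:-→d18:-→d19:H1  best=H1
  + 140.145.0.0/16 (H2) depth=16
  ? 200.64.3.45  path d0:H1→d1:-→d2:-→d3:-→d4:-→d5:-→d6:-→d7:-→d8:-→d9:-→d10:-→d11:-→d12:H3  best=H3

== LOOKUPS ==
["H1","H1","H1","H1","H1","H1","H1","H1","H1","H3"]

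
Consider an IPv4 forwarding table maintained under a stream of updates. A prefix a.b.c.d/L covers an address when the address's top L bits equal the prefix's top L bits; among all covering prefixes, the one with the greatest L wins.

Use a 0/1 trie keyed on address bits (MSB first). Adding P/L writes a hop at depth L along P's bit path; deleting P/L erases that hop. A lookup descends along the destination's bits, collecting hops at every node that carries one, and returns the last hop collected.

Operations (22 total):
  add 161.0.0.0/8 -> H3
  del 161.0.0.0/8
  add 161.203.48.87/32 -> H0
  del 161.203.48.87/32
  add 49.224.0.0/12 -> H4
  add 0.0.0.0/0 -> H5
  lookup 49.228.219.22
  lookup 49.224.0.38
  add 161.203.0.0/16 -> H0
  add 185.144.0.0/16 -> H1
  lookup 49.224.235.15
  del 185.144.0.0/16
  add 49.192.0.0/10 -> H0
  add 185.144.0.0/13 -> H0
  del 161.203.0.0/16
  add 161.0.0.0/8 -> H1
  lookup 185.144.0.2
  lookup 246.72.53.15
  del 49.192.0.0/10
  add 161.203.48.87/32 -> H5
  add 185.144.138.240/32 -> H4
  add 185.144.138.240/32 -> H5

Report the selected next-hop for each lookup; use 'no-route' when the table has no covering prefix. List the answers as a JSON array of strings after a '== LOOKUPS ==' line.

Apply in order:
  add 161.0.0.0/8 -> H3 at depth 8
  - 161.0.0.0/8 clear@8
  add 161.203.48.87/32 -> H0 at depth 32
  - 161.203.48.87/32 clear@32
  add 49.224.0.0/12 -> H4 at depth 12
  add 0.0.0.0/0 -> H5 at depth 0
  lookup 49.228.219.22: bits 001100011110 walk d0:H5→d1:-→d2:-→d3:-→d4:-→d5:-→d6:-→d7:-→d8:-→d9:-→d10:-→d11:-→d12:H4 -> H4
  lookup 49.224.0.38: bits 001100011110 walk d0:H5→d1:-→d2:-→d3:-→d4:-→d5:-→d6:-→d7:-→d8:-→d9:-→d10:-→d11:-→d12:H4 -> H4
  add 161.203.0.0/16 -> H0 at depth 16
  add 185.144.0.0/16 -> H1 at depth 16
  lookup 49.224.235.15: bits 001100011110 walk d0:H5→d1:-→d2:-→d3:-→d4:-→d5:-→d6:-→d7:-→d8:-→d9:-→d10:-→d11:-→d12:H4 -> H4
  - 185.144.0.0/16 clear@16
  add 49.192.0.0/10 -> H0 at depth 10
  add 185.144.0.0/13 -> H0 at depth 13
  - 161.203.0.0/16 clear@16
  add 161.0.0.0/8 -> H1 at depth 8
  lookup 185.144.0.2: bits 1011100110010000 walk d0:H5→d1:-→d2:-→d3:-→d4:-→d5:-→d6:-→d7:-→d8:-→d9:-→d10:-→d11:-→d12:-→d13:H0→d14:-→d15:-→d16:- -> H0
  lookup 246.72.53.15: bits 1 walk d0:H5→d1:- -> H5
  - 49.192.0.0/10 clear@10
  add 161.203.48.87/32 -> H5 at depth 32
  add 185.144.138.240/32 -> H4 at depth 32
  add 185.144.138.240/32 -> H5 at depth 32

== LOOKUPS ==
["H4","H4","H4","H0","H5"]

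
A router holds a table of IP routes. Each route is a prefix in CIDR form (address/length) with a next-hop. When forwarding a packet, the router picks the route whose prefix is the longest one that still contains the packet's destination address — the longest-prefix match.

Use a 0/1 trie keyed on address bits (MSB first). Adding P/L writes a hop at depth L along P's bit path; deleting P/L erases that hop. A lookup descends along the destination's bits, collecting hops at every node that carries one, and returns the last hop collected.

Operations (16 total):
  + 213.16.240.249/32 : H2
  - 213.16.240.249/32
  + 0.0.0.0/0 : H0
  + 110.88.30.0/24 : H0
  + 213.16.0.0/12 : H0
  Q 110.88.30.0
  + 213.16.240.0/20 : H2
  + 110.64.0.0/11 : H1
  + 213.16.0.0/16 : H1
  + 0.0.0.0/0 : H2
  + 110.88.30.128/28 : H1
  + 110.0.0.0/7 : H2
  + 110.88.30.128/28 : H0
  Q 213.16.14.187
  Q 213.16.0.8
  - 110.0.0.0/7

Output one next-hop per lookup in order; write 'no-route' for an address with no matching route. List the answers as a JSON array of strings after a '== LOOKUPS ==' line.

Trace:
  + 213.16.240.249/32 (H2) depth=32
  - 213.16.240.249/32 clear@32
  + 0.0.0.0/0 (H0) depth=0
  + 110.88.30.0/24 (H0) depth=24
  + 213.16.0.0/12 (H0) depth=12
  lookup 110.88.30.0: bits 011011100101100000011110 walk d0:H0→d1:-→d2:-→d3:-→d4:-→d5:-→d6:-→d7:-→d8:-→d9:-→d10:-→d11:-→d12:-→d13:-→d14:-→d15:-→d16:-→d17:-→d18:-→d19:-→d20:-→d21:-→d22:-→d23:-→d24:H0 -> H0
  + 213.16.240.0/20 (H2) depth=20
  + 110.64.0.0/11 (H1) depth=11
  + 213.16.0.0/16 (H1) depth=16
  + 0.0.0.0/0 (H2) depth=0
  + 110.88.30.128/28 (H1) depth=28
  + 110.0.0.0/7 (H2) depth=7
  + 110.88.30.128/28 (H0) depth=28
  lookup 213.16.14.187: bits 1101010100010000 walk d0:H2→d1:-→d2:-→d3:-→d4:-→d5:-→d6:-→d7:-→d8:-→d9:-→d10:-→d11:-→d12:H0→d13:-→d14:-→d15:-→d16:H1 -> H1
  lookup 213.16.0.8: bits 1101010100010000 walk d0:H2→d1:-→d2:-→d3:-→d4:-→d5:-→d6:-→d7:-→d8:-→d9:-→d10:-→d11:-→d12:H0→d13:-→d14:-→d15:-→d16:H1 -> H1
  - 110.0.0.0/7 clear@7

== LOOKUPS ==
["H0","H1","H1"]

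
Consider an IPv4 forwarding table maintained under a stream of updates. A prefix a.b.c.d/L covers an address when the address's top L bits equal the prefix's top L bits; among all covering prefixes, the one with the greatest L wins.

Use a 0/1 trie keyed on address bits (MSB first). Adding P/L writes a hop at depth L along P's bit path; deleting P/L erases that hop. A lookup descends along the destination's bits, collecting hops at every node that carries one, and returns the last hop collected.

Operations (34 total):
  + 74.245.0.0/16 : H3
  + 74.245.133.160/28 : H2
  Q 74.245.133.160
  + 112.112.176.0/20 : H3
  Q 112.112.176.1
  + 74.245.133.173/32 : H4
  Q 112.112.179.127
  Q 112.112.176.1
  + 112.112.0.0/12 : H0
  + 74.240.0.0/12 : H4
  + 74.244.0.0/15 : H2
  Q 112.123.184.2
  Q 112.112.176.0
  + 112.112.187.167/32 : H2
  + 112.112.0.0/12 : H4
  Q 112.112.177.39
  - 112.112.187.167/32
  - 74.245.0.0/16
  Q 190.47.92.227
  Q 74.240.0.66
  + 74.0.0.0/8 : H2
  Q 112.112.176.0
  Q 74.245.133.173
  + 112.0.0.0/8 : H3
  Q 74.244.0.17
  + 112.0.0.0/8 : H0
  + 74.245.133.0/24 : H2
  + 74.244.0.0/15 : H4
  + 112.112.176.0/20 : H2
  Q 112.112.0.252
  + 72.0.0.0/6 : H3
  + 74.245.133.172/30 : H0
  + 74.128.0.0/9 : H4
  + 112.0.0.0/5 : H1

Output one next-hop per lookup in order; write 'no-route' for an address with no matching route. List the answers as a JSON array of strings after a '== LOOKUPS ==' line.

Trace:
  add 74.245.0.0/16 -> H3 at depth 16
  add 74.245.133.160/28 -> H2 at depth 28
  lookup 74.245.133.160: bits 0100101011110101100001011010 walk d0:-→d1:-→d2:-→d3:-→d4:-→d5:-→d6:-→d7:-→d8:-→d9:-→d10:-→d11:-→d12:-→d13:-→d14:-→d15:-→d16:H3→d17:-→d18:-→d19:-→d20:-→d21:-→d22:-→d23:-→d24:-→d25:-→d26:-→d27:-→d28:H2 -> H2
  add 112.112.176.0/20 -> H3 at depth 20
  lookup 112.112.176.1: bits 01110000011100001011 walk d0:-→d1:-→d2:-→d3:-→d4:-→d5:-→d6:-→d7:-→d8:-→d9:-→d10:-→d11:-→d12:-→d13:-→d14:-→d15:-→d16:-→d17:-→d18:-→d19:-→d20:H3 -> H3
  add 74.245.133.173/32 -> H4 at depth 32
  lookup 112.112.179.127: bits 01110000011100001011 walk d0:-→d1:-→d2:-→d3:-→d4:-→d5:-→d6:-→d7:-→d8:-→d9:-→d10:-→d11:-→d12:-→d13:-→d14:-→d15:-→d16:-→d17:-→d18:-→d19:-→d20:H3 -> H3
  lookup 112.112.176.1: bits 01110000011100001011 walk d0:-→d1:-→d2:-→d3:-→d4:-→d5:-→d6:-→d7:-→d8:-→d9:-→d10:-→d11:-→d12:-→d13:-→d14:-→d15:-→d16:-→d17:-→d18:-→d19:-→d20:H3 -> H3
  add 112.112.0.0/12 -> H0 at depth 12
  add 74.240.0.0/12 -> H4 at depth 12
  add 74.244.0.0/15 -> H2 at depth 15
  lookup 112.123.184.2: bits 011100000111 walk d0:-→d1:-→d2:-→d3:-→d4:-→d5:-→d6:-→d7:-→d8:-→d9:-→d10:-→d11:-→d12:H0 -> H0
  lookup 112.112.176.0: bits 01110000011100001011 walk d0:-→d1:-→d2:-→d3:-→d4:-→d5:-→d6:-→d7:-→d8:-→d9:-→d10:-→d11:-→d12:H0→d13:-→d14:-→d15:-→d16:-→d17:-→d18:-→d19:-→d20:H3 -> H3
  add 112.112.187.167/32 -> H2 at depth 32
  add 112.112.0.0/12 -> H4 at depth 12
  lookup 112.112.177.39: bits 01110000011100001011 walk d0:-→d1:-→d2:-→d3:-→d4:-→d5:-→d6:-→d7:-→d8:-→d9:-→d10:-→d11:-→d12:H4→d13:-→d14:-→d15:-→d16:-→d17:-→d18:-→d19:-→d20:H3 -> H3
  - 112.112.187.167/32 clear@32
  - 74.245.0.0/16 clear@16
  lookup 190.47.92.227: bits ε walk d0:- -> no-route
  lookup 74.240.0.66: bits 0100101011110 walk d0:-→d1:-→d2:-→d3:-→d4:-→d5:-→d6:-→d7:-→d8:-→d9:-→d10:-→d11:-→d12:H4→d13:- -> H4
  add 74.0.0.0/8 -> H2 at depth 8
  lookup 112.112.176.0: bits 01110000011100001011 walk d0:-→d1:-→d2:-→d3:-→d4:-→d5:-→d6:-→d7:-→d8:-→d9:-→d10:-→d11:-→d12:H4→d13:-→d14:-→d15:-→d16:-→d17:-→d18:-→d19:-→d20:H3 -> H3
  lookup 74.245.133.173: bits 01001010111101011000010110101101 walk d0:-→d1:-→d2:-→d3:-→d4:-→d5:-→d6:-→d7:-→d8:H2→d9:-→d10:-→d11:-→d12:H4→d13:-→d14:-→d15:H2→d16:-→d17:-→d18:-→d19:-→d20:-→d21:-→d22:-→d23:-→d24:-→d25:-→d26:-→d27:-→d28:H2→d29:-→d30:-→d31:-→d32:H4 -> H4
  add 112.0.0.0/8 -> H3 at depth 8
  lookup 74.244.0.17: bits 010010101111010 walk d0:-→d1:-→d2:-→d3:-→d4:-→d5:-→d6:-→d7:-→d8:H2→d9:-→d10:-→d11:-→d12:H4→d13:-→d14:-→d15:H2 -> H2
  add 112.0.0.0/8 -> H0 at depth 8
  add 74.245.133.0/24 -> H2 at depth 24
  add 74.244.0.0/15 -> H4 at depth 15
  add 112.112.176.0/20 -> H2 at depth 20
  lookup 112.112.0.252: bits 0111000001110000 walk d0:-→d1:-→d2:-→d3:-→d4:-→d5:-→d6:-→d7:-→d8:H0→d9:-→d10:-→d11:-→d12:H4→d13:-→d14:-→d15:-→d16:- -> H4
  add 72.0.0.0/6 -> H3 at depth 6
  add 74.245.133.172/30 -> H0 at depth 30
  add 74.128.0.0/9 -> H4 at depth 9
  add 112.0.0.0/5 -> H1 at depth 5

== LOOKUPS ==
["H2","H3","H3","H3","H0","H3","H3","no-route","H4","H3","H4","H2","H4"]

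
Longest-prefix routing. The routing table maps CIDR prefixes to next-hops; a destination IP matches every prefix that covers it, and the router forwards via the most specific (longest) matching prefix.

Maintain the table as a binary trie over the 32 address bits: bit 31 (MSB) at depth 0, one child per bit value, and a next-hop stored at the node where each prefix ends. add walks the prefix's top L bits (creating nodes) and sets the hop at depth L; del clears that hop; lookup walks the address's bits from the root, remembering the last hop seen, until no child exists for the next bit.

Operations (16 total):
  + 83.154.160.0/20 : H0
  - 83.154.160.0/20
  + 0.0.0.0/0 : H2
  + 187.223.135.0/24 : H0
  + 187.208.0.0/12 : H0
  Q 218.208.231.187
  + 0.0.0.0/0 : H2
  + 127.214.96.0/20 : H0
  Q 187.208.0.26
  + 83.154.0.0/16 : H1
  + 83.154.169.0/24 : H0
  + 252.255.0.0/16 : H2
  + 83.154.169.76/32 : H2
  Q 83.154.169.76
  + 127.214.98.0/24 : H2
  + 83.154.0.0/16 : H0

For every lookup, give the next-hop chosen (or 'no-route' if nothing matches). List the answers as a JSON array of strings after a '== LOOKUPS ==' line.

Trace:
  + 83.154.160.0/20 (H0) depth=20
  del 83.154.160.0/20 (clear depth 20)
  + 0.0.0.0/0 (H2) depth=0
  + 187.223.135.0/24 (H0) depth=24
  + 187.208.0.0/12 (H0) depth=12
  ? 218.208.231.187  path d0:H2→d1:-  best=H2
  + 0.0.0.0/0 (H2) depth=0
  + 127.214.96.0/20 (H0) depth=20
  ? 187.208.0.26  path d0:H2→d1:-→d2:-→d3:-→d4:-→d5:-→d6:-→d7:-→d8:-→d9:-→d10:-→d11:-→d12:H0  best=H0
  + 83.154.0.0/16 (H1) depth=16
  + 83.154.169.0/24 (H0) depth=24
  + 252.255.0.0/16 (H2) depth=16
  + 83.154.169.76/32 (H2) depth=32
  ? 83.154.169.76  path d0:H2→d1:-→d2:-→d3:-→d4:-→d5:-→d6:-→d7:-→d8:-→d9:-→d10:-→d11:-→d12:-→d13:-→d14:-→d15:-→d16:H1→d17:-→d18:-→d19:-→d20:-→d21:-→d22:-→d23:-→d24:H0→d25:-→d26:-→d27:-→d28:-→d29:-→d30:-→d31:-→d32:H2  best=H2
  + 127.214.98.0/24 (H2) depth=24
  + 83.154.0.0/16 (H0) depth=16

== LOOKUPS ==
["H2","H0","H2"]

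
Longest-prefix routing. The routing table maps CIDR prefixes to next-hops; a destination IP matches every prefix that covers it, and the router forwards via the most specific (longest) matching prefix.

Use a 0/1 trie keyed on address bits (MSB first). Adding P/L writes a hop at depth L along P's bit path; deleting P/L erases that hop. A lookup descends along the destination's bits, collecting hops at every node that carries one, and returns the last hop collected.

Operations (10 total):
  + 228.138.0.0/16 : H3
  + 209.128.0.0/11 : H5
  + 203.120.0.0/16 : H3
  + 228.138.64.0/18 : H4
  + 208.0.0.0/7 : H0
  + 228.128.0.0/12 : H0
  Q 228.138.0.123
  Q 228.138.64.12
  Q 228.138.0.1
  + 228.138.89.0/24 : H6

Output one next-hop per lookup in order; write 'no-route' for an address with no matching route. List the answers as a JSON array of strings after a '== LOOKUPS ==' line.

Trace:
  + 228.138.0.0/16 (H3) depth=16
  + 209.128.0.0/11 (H5) depth=11
  + 203.120.0.0/16 (H3) depth=16
  + 228.138.64.0/18 (H4) depth=18
  + 208.0.0.0/7 (H0) depth=7
  + 228.128.0.0/12 (H0) depth=12
  ? 228.138.0.123  path d0:-→d1:-→d2:-→d3:-→d4:-→d5:-→d6:-→d7:-→d8:-→d9:-→d10:-→d11:-→d12:H0→d13:-→d14:-→d15:-→d16:H3→d17:-  best=H3
  ? 228.138.64.12  path d0:-→d1:-→d2:-→d3:-→d4:-→d5:-→d6:-→d7:-→d8:-→d9:-→d10:-→d11:-→d12:H0→d13:-→d14:-→d15:-→d16:H3→d17:-→d18:H4  best=H4
  ? 228.138.0.1  path d0:-→d1:-→d2:-→d3:-→d4:-→d5:-→d6:-→d7:-→d8:-→d9:-→d10:-→d11:-→d12:H0→d13:-→d14:-→d15:-→d16:H3→d17:-  best=H3
  + 228.138.89.0/24 (H6) depth=24

== LOOKUPS ==
["H3","H4","H3"]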